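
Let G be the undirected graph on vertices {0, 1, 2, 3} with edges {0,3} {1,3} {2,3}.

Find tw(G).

1

A width-1 tree decomposition is:
Bags: B1 = {0, 3}  B2 = {2, 3}  B3 = {1, 3}
Tree: B1–B2, B2–B3
The largest bag has 2 vertices, giving width 1; this decomposition certifies tw(G) ≤ 1. Since G has at least one edge (e.g. 3–0), it is not an edgeless graph, so tw(G) ≥ 1. Therefore the treewidth is 1.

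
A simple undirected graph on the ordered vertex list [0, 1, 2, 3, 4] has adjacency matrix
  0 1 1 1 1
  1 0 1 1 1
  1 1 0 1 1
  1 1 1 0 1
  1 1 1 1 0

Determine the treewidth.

4

A width-4 tree decomposition is:
Bags: B1 = {0, 1, 2, 3, 4}
Tree: (single bag)
A single bag containing all 5 vertices is trivially a valid decomposition of width 4. Conversely, {0, 1, 2, 3, 4} is a clique of size 5, and the vertices of any clique must share a bag in every tree decomposition; so some bag has ≥ 5 vertices and tw(G) ≥ 4. Hence tw(G) = 4 exactly.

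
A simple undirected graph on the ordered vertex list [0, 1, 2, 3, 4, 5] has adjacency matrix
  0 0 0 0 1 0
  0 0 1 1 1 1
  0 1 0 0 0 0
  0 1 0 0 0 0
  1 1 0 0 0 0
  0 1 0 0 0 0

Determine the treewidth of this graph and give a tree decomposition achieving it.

Treewidth 1.
Bags: B1 = {1, 4}  B2 = {0, 4}  B3 = {1, 2}  B4 = {1, 5}  B5 = {1, 3}
Tree: B1–B2, B1–B3, B3–B4, B3–B5

The largest bag has 2 vertices, giving width 1; this decomposition certifies tw(G) ≤ 1. Since G has at least one edge (e.g. 4–1), it is not an edgeless graph, so tw(G) ≥ 1. Hence tw(G) = 1 exactly.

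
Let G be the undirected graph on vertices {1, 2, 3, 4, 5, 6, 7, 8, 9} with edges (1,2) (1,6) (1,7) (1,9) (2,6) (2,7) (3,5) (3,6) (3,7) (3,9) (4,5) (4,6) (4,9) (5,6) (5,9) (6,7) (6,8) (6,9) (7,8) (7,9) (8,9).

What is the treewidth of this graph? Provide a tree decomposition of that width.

Every bag has size at most 4, so the width is 4 − 1 = 3 and tw(G) ≤ 3. Conversely, {4, 5, 6, 9} is a clique of size 4, and the vertices of any clique must share a bag in every tree decomposition; so some bag has ≥ 4 vertices and tw(G) ≥ 3. Therefore the treewidth is 3.

Treewidth 3.
Bags: B1 = {1, 6, 7, 9}  B2 = {6, 7, 8, 9}  B3 = {3, 6, 7, 9}  B4 = {1, 2, 6, 7}  B5 = {3, 5, 6, 9}  B6 = {4, 5, 6, 9}
Tree: B1–B2, B1–B3, B1–B4, B3–B5, B5–B6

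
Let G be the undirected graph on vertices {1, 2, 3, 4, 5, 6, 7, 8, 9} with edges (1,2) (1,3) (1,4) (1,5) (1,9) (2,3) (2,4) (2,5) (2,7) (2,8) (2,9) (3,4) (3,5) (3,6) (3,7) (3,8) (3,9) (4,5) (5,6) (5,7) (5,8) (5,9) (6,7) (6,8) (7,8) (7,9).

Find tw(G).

4

A width-4 tree decomposition is:
Bags: B1 = {2, 3, 5, 7, 9}  B2 = {1, 2, 3, 5, 9}  B3 = {1, 2, 3, 4, 5}  B4 = {2, 3, 5, 7, 8}  B5 = {3, 5, 6, 7, 8}
Tree: B1–B2, B2–B3, B1–B4, B4–B5
Each bag holds 5 vertices, so the decomposition has width 4, which upper-bounds the treewidth. Conversely, {2, 3, 5, 7, 8} is a clique of size 5, and the vertices of any clique must share a bag in every tree decomposition; so some bag has ≥ 5 vertices and tw(G) ≥ 4. The upper and lower bounds meet at 4, so that is the treewidth.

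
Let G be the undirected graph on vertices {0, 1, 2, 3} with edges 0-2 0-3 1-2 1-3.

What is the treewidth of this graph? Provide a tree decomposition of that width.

Treewidth 2.
Bags: B1 = {0, 2, 3}  B2 = {1, 2, 3}
Tree: B1–B2

Each bag holds 3 vertices, so the decomposition has width 2, which upper-bounds the treewidth. The edges 3–0–2–1–3 form a cycle, so G is not a tree and its treewidth is at least 2. The upper and lower bounds meet at 2, so that is the treewidth.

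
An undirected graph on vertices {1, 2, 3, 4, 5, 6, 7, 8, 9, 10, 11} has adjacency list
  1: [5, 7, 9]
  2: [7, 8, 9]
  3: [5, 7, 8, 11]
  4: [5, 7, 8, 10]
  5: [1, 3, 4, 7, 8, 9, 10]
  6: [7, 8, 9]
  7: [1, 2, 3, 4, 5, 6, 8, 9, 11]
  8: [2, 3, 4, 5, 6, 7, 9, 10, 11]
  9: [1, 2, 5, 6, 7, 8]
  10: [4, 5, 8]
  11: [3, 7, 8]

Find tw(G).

A width-3 tree decomposition is:
Bags: B1 = {4, 5, 7, 8}  B2 = {4, 5, 8, 10}  B3 = {5, 7, 8, 9}  B4 = {6, 7, 8, 9}  B5 = {3, 5, 7, 8}  B6 = {2, 7, 8, 9}  B7 = {1, 5, 7, 9}  B8 = {3, 7, 8, 11}
Tree: B1–B2, B1–B3, B3–B4, B1–B5, B4–B6, B3–B7, B5–B8
Each bag holds 4 vertices, so the decomposition has width 3, which upper-bounds the treewidth. On the other hand G contains the 4-clique {4, 5, 8, 10}. A clique must lie in a single bag of any decomposition, so no decomposition can have width below 3. Hence tw(G) = 3 exactly.

3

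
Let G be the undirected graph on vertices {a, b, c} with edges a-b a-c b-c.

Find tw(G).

A width-2 tree decomposition is:
Bags: B1 = {a, b, c}
Tree: (single bag)
A single bag containing all 3 vertices is trivially a valid decomposition of width 2. For the lower bound, the 3 vertices {a, b, c} are pairwise adjacent, and any tree decomposition puts a clique entirely inside one bag — forcing width ≥ 2. Hence tw(G) = 2 exactly.

2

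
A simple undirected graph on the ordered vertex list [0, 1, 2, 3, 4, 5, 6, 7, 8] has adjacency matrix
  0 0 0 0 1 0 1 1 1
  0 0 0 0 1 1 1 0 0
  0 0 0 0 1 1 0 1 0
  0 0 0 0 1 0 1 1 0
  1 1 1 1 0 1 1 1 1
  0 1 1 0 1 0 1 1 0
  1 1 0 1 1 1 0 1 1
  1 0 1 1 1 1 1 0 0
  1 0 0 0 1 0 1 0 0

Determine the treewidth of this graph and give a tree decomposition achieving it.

Every bag has size at most 4, so the width is 4 − 1 = 3 and tw(G) ≤ 3. Conversely, {2, 4, 5, 7} is a clique of size 4, and the vertices of any clique must share a bag in every tree decomposition; so some bag has ≥ 4 vertices and tw(G) ≥ 3. The upper and lower bounds meet at 3, so that is the treewidth.

Treewidth 3.
Bags: B1 = {4, 5, 6, 7}  B2 = {0, 4, 6, 7}  B3 = {2, 4, 5, 7}  B4 = {0, 4, 6, 8}  B5 = {3, 4, 6, 7}  B6 = {1, 4, 5, 6}
Tree: B1–B2, B1–B3, B2–B4, B2–B5, B1–B6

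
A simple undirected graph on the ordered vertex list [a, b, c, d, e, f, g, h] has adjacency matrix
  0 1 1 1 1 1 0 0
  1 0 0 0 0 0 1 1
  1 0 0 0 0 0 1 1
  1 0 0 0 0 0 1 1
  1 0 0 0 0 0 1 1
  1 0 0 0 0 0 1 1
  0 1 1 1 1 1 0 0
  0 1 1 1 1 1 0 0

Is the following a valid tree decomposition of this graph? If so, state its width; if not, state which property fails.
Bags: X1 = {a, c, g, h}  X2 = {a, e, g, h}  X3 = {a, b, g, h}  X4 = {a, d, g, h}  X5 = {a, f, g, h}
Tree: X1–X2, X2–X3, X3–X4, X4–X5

Every vertex of G appears in some bag (union = {a, b, c, d, e, f, g, h}); every edge is covered by a bag; and for each vertex v the set of bags containing v is connected in the bag tree. The decomposition is therefore valid. The largest bag has 4 vertices, so the width is 3.

Yes; width 3.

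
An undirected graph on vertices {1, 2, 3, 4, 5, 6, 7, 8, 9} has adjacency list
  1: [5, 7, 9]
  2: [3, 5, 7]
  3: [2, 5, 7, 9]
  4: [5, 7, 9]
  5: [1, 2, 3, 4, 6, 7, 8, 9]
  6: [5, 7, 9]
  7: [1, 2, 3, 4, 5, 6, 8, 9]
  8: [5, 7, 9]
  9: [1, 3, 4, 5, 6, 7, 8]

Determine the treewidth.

A width-3 tree decomposition is:
Bags: B1 = {4, 5, 7, 9}  B2 = {5, 7, 8, 9}  B3 = {3, 5, 7, 9}  B4 = {2, 3, 5, 7}  B5 = {1, 5, 7, 9}  B6 = {5, 6, 7, 9}
Tree: B1–B2, B1–B3, B3–B4, B2–B5, B3–B6
The largest bag has 4 vertices, giving width 3; this decomposition certifies tw(G) ≤ 3. For the lower bound, the 4 vertices {1, 5, 7, 9} are pairwise adjacent, and any tree decomposition puts a clique entirely inside one bag — forcing width ≥ 3. The upper and lower bounds meet at 3, so that is the treewidth.

3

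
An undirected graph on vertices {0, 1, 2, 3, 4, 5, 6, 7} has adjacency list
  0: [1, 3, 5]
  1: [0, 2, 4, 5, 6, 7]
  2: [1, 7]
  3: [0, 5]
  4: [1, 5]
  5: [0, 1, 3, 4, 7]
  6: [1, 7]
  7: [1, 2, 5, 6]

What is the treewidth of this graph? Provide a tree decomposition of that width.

Treewidth 2.
Bags: B1 = {1, 5, 7}  B2 = {1, 4, 5}  B3 = {1, 2, 7}  B4 = {0, 1, 5}  B5 = {0, 3, 5}  B6 = {1, 6, 7}
Tree: B1–B2, B1–B3, B2–B4, B4–B5, B3–B6

Each bag holds 3 vertices, so the decomposition has width 2, which upper-bounds the treewidth. Conversely, {1, 2, 7} is a clique of size 3, and the vertices of any clique must share a bag in every tree decomposition; so some bag has ≥ 3 vertices and tw(G) ≥ 2. Hence tw(G) = 2 exactly.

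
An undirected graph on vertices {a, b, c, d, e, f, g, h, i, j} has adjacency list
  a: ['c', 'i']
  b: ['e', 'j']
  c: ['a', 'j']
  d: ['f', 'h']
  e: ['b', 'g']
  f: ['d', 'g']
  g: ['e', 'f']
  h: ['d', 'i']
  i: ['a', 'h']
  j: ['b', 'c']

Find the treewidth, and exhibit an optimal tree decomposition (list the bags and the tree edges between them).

Each bag holds 3 vertices, so the decomposition has width 2, which upper-bounds the treewidth. For the lower bound, G contains the cycle b–j–c–a–i–h–d–f–g–e–b, so G is not a forest; only forests have treewidth ≤ 1, hence tw(G) ≥ 2. The upper and lower bounds meet at 2, so that is the treewidth.

Treewidth 2.
Bags: B1 = {b, c, j}  B2 = {a, b, c}  B3 = {a, b, i}  B4 = {b, h, i}  B5 = {b, d, h}  B6 = {b, d, f}  B7 = {b, f, g}  B8 = {b, e, g}
Tree: B1–B2, B2–B3, B3–B4, B4–B5, B5–B6, B6–B7, B7–B8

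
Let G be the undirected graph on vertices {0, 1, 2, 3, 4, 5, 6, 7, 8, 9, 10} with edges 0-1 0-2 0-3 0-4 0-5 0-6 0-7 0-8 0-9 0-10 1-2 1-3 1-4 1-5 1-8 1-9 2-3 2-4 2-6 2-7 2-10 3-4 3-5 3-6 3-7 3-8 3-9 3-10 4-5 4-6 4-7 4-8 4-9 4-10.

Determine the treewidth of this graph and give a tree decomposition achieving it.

The largest bag has 5 vertices, giving width 4; this decomposition certifies tw(G) ≤ 4. For the lower bound, the 5 vertices {0, 1, 3, 4, 8} are pairwise adjacent, and any tree decomposition puts a clique entirely inside one bag — forcing width ≥ 4. Hence tw(G) = 4 exactly.

Treewidth 4.
One such decomposition:
Bags: B1 = {0, 2, 3, 4, 6}  B2 = {0, 2, 3, 4, 7}  B3 = {0, 1, 2, 3, 4}  B4 = {0, 1, 3, 4, 5}  B5 = {0, 1, 3, 4, 9}  B6 = {0, 2, 3, 4, 10}  B7 = {0, 1, 3, 4, 8}
Tree: B1–B2, B1–B3, B3–B4, B4–B5, B2–B6, B4–B7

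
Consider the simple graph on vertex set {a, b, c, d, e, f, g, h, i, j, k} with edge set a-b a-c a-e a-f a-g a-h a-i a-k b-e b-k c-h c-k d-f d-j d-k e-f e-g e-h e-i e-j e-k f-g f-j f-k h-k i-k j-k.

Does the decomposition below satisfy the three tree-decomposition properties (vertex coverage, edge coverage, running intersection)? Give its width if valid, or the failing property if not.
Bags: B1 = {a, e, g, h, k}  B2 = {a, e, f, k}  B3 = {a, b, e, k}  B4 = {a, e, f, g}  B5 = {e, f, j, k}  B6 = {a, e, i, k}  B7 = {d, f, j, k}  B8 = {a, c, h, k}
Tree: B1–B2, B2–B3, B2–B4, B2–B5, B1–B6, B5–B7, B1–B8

No — bags containing vertex g are not connected in the tree.

A tree decomposition must satisfy three properties: every vertex lies in some bag; for every edge, both endpoints lie together in some bag; and for every vertex, the bags containing it form a connected subtree. Here bags containing vertex g are not connected in the tree, so the decomposition is invalid.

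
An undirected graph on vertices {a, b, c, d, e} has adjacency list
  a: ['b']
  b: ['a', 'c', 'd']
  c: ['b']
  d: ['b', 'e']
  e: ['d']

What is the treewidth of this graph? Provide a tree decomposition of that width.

Treewidth 1.
Bags: B1 = {b, c}  B2 = {b, d}  B3 = {a, b}  B4 = {d, e}
Tree: B1–B2, B2–B3, B2–B4

Each bag holds 2 vertices, so the decomposition has width 1, which upper-bounds the treewidth. G has an edge, so its treewidth is at least 1. The upper and lower bounds meet at 1, so that is the treewidth.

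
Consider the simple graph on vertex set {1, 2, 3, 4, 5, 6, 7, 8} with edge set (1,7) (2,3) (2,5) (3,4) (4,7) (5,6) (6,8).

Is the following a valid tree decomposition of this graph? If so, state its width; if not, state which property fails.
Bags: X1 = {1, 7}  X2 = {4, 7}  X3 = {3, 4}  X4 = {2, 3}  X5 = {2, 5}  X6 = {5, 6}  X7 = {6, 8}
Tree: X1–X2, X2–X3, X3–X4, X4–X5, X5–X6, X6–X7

Vertex coverage: the bags together contain {1, 2, 3, 4, 5, 6, 7, 8}, the full vertex set. Edge coverage: each edge of G has both endpoints in at least one bag. Running intersection: for every vertex, the bags containing it form a connected subtree. All three properties hold, so this is a valid tree decomposition of width max|bag| − 1 = 1, and hence tw(G) ≤ 1.

Yes; width 1.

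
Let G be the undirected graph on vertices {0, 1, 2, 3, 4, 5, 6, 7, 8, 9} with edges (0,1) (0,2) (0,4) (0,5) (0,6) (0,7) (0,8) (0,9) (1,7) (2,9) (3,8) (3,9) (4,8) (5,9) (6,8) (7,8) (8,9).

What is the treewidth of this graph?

A width-2 tree decomposition is:
Bags: B1 = {0, 4, 8}  B2 = {0, 7, 8}  B3 = {0, 6, 8}  B4 = {0, 8, 9}  B5 = {0, 1, 7}  B6 = {0, 5, 9}  B7 = {3, 8, 9}  B8 = {0, 2, 9}
Tree: B1–B2, B2–B3, B3–B4, B2–B5, B4–B6, B4–B7, B6–B8
Every bag has size at most 3, so the width is 3 − 1 = 2 and tw(G) ≤ 2. On the other hand G contains the 3-clique {0, 8, 9}. A clique must lie in a single bag of any decomposition, so no decomposition can have width below 2. Therefore the treewidth is 2.

2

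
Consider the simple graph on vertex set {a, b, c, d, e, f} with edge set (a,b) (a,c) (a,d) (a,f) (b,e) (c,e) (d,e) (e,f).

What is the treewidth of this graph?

2

A width-2 tree decomposition is:
Bags: B1 = {a, b, e}  B2 = {a, c, e}  B3 = {a, d, e}  B4 = {a, e, f}
Tree: B1–B2, B2–B3, B3–B4
Every bag has size at most 3, so the width is 3 − 1 = 2 and tw(G) ≤ 2. For the lower bound, G contains the cycle e–b–a–c–e, so G is not a forest; only forests have treewidth ≤ 1, hence tw(G) ≥ 2. Hence tw(G) = 2 exactly.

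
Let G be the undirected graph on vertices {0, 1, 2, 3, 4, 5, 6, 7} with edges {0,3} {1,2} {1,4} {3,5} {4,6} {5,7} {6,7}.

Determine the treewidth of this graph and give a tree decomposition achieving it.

The largest bag has 2 vertices, giving width 1; this decomposition certifies tw(G) ≤ 1. Since G has at least one edge (e.g. 0–3), it is not an edgeless graph, so tw(G) ≥ 1. Therefore the treewidth is 1.

Treewidth 1.
One optimal decomposition is:
Bags: B1 = {0, 3}  B2 = {3, 5}  B3 = {5, 7}  B4 = {6, 7}  B5 = {4, 6}  B6 = {1, 4}  B7 = {1, 2}
Tree: B1–B2, B2–B3, B3–B4, B4–B5, B5–B6, B6–B7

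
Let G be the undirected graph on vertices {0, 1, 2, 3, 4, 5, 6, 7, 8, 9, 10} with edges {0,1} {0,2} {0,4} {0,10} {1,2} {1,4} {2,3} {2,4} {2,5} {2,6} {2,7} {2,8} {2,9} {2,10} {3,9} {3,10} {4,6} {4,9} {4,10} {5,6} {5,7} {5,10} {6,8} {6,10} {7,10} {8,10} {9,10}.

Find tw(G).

A width-3 tree decomposition is:
Bags: B1 = {2, 4, 6, 10}  B2 = {2, 5, 6, 10}  B3 = {0, 2, 4, 10}  B4 = {2, 5, 7, 10}  B5 = {0, 1, 2, 4}  B6 = {2, 4, 9, 10}  B7 = {2, 6, 8, 10}  B8 = {2, 3, 9, 10}
Tree: B1–B2, B1–B3, B2–B4, B3–B5, B1–B6, B2–B7, B6–B8
Every bag has size at most 4, so the width is 4 − 1 = 3 and tw(G) ≤ 3. For the lower bound, the 4 vertices {0, 1, 2, 4} are pairwise adjacent, and any tree decomposition puts a clique entirely inside one bag — forcing width ≥ 3. Combining the bounds, tw(G) = 3.

3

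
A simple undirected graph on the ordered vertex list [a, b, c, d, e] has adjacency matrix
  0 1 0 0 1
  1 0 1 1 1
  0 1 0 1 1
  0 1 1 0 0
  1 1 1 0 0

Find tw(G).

2

A width-2 tree decomposition is:
Bags: B1 = {b, c, d}  B2 = {b, c, e}  B3 = {a, b, e}
Tree: B1–B2, B2–B3
Each bag holds 3 vertices, so the decomposition has width 2, which upper-bounds the treewidth. Conversely, {b, c, d} is a clique of size 3, and the vertices of any clique must share a bag in every tree decomposition; so some bag has ≥ 3 vertices and tw(G) ≥ 2. The upper and lower bounds meet at 2, so that is the treewidth.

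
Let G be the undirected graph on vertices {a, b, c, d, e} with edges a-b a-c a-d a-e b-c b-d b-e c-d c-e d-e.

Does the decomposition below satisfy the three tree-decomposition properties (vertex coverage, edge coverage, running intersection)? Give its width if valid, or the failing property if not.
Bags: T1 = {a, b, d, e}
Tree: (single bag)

No — vertex c appears in no bag.

A tree decomposition must satisfy three properties: every vertex lies in some bag; for every edge, both endpoints lie together in some bag; and for every vertex, the bags containing it form a connected subtree. Here vertex c appears in no bag, so the decomposition is invalid.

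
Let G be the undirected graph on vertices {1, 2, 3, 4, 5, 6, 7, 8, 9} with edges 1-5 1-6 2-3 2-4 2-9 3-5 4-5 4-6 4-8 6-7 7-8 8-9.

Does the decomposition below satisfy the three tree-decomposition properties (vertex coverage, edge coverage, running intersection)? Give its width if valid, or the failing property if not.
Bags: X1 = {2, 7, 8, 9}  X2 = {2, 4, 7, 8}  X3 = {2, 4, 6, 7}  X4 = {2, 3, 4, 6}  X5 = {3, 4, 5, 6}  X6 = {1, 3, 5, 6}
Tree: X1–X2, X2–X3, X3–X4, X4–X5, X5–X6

Every vertex of G appears in some bag (union = {1, 2, 3, 4, 5, 6, 7, 8, 9}); every edge is covered by a bag; and for each vertex v the set of bags containing v is connected in the bag tree. The decomposition is therefore valid. The largest bag has 4 vertices, so the width is 3.

Yes; width 3.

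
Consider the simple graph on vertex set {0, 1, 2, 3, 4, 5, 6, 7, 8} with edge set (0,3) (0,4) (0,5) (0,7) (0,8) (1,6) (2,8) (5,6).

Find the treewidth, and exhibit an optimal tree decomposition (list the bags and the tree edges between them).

Treewidth 1.
Bags: B1 = {0, 5}  B2 = {0, 4}  B3 = {5, 6}  B4 = {0, 3}  B5 = {0, 8}  B6 = {2, 8}  B7 = {0, 7}  B8 = {1, 6}
Tree: B1–B2, B1–B3, B2–B4, B4–B5, B5–B6, B2–B7, B3–B8

Each bag holds 2 vertices, so the decomposition has width 1, which upper-bounds the treewidth. G has an edge, so its treewidth is at least 1. Hence tw(G) = 1 exactly.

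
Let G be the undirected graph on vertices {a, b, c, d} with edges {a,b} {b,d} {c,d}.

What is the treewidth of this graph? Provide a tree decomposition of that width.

The largest bag has 2 vertices, giving width 1; this decomposition certifies tw(G) ≤ 1. Any graph with an edge has treewidth ≥ 1, and G has the edge c–d. Combining the bounds, tw(G) = 1.

Treewidth 1.
One such decomposition:
Bags: B1 = {c, d}  B2 = {b, d}  B3 = {a, b}
Tree: B1–B2, B2–B3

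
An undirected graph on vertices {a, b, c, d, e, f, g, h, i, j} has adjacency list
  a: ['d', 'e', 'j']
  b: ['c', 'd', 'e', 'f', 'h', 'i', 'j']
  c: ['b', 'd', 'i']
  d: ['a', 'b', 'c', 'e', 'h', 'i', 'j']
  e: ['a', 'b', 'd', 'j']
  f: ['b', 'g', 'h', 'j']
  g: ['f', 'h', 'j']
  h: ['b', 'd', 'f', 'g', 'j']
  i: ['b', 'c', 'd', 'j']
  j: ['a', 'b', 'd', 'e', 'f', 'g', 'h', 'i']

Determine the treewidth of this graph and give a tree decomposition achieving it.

Each bag holds 4 vertices, so the decomposition has width 3, which upper-bounds the treewidth. Conversely, {a, d, e, j} is a clique of size 4, and the vertices of any clique must share a bag in every tree decomposition; so some bag has ≥ 4 vertices and tw(G) ≥ 3. Hence tw(G) = 3 exactly.

Treewidth 3.
Bags: B1 = {b, d, h, j}  B2 = {b, f, h, j}  B3 = {b, d, i, j}  B4 = {b, d, e, j}  B5 = {f, g, h, j}  B6 = {a, d, e, j}  B7 = {b, c, d, i}
Tree: B1–B2, B1–B3, B3–B4, B2–B5, B4–B6, B3–B7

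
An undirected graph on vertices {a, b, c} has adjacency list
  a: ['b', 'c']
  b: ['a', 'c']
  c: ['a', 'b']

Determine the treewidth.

A width-2 tree decomposition is:
Bags: B1 = {a, b, c}
Tree: (single bag)
A single bag containing all 3 vertices is trivially a valid decomposition of width 2. Conversely, {a, b, c} is a clique of size 3, and the vertices of any clique must share a bag in every tree decomposition; so some bag has ≥ 3 vertices and tw(G) ≥ 2. Hence tw(G) = 2 exactly.

2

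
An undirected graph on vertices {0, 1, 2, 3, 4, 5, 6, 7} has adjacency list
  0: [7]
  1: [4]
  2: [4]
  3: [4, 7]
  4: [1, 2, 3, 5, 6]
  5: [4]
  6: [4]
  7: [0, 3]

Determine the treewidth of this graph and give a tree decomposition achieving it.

Treewidth 1.
One such decomposition:
Bags: B1 = {1, 4}  B2 = {4, 6}  B3 = {3, 4}  B4 = {4, 5}  B5 = {2, 4}  B6 = {3, 7}  B7 = {0, 7}
Tree: B1–B2, B2–B3, B3–B4, B4–B5, B3–B6, B6–B7

Each bag holds 2 vertices, so the decomposition has width 1, which upper-bounds the treewidth. Since G has at least one edge (e.g. 4–1), it is not an edgeless graph, so tw(G) ≥ 1. The upper and lower bounds meet at 1, so that is the treewidth.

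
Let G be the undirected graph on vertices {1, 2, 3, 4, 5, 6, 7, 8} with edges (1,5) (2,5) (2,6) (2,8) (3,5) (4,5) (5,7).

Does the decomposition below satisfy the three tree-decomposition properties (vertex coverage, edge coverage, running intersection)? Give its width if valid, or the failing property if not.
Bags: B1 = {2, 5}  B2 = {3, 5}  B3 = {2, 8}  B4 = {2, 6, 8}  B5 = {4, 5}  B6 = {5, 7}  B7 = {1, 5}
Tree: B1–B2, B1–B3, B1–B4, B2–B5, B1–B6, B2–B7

A tree decomposition must satisfy three properties: every vertex lies in some bag; for every edge, both endpoints lie together in some bag; and for every vertex, the bags containing it form a connected subtree. Here bags containing vertex 8 are not connected in the tree, so the decomposition is invalid.

No — bags containing vertex 8 are not connected in the tree.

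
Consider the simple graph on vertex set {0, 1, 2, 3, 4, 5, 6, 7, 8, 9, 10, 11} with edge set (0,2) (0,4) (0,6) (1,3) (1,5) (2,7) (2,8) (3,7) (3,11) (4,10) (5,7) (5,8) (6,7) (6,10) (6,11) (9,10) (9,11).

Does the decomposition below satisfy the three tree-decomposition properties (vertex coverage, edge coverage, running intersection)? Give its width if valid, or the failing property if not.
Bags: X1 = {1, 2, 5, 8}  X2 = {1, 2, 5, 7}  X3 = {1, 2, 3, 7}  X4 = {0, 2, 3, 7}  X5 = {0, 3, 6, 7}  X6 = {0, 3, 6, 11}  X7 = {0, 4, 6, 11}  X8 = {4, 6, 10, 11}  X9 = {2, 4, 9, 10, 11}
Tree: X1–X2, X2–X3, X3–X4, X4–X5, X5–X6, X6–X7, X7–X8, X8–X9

No — bags containing vertex 2 are not connected in the tree.

A tree decomposition must satisfy three properties: every vertex lies in some bag; for every edge, both endpoints lie together in some bag; and for every vertex, the bags containing it form a connected subtree. Here bags containing vertex 2 are not connected in the tree, so the decomposition is invalid.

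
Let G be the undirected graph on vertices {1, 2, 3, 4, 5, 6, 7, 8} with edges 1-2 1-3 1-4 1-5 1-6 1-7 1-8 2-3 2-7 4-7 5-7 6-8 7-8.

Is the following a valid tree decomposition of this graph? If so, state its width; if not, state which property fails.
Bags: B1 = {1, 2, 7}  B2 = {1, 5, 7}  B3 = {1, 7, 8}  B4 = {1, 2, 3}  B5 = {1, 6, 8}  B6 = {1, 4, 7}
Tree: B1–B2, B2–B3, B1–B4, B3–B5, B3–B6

Yes; width 2.

Vertex coverage: the bags together contain {1, 2, 3, 4, 5, 6, 7, 8}, the full vertex set. Edge coverage: each edge of G has both endpoints in at least one bag. Running intersection: for every vertex, the bags containing it form a connected subtree. All three properties hold, so this is a valid tree decomposition of width max|bag| − 1 = 2, and hence tw(G) ≤ 2.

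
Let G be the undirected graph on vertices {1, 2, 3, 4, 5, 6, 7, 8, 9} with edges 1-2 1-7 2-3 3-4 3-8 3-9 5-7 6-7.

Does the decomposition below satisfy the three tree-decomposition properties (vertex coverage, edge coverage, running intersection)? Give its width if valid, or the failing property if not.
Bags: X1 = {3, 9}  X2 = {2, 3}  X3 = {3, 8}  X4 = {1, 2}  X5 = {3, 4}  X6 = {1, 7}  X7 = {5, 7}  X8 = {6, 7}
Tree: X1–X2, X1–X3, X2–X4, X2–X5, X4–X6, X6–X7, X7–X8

Vertex coverage: the bags together contain {1, 2, 3, 4, 5, 6, 7, 8, 9}, the full vertex set. Edge coverage: each edge of G has both endpoints in at least one bag. Running intersection: for every vertex, the bags containing it form a connected subtree. All three properties hold, so this is a valid tree decomposition of width max|bag| − 1 = 1, and hence tw(G) ≤ 1.

Yes; width 1.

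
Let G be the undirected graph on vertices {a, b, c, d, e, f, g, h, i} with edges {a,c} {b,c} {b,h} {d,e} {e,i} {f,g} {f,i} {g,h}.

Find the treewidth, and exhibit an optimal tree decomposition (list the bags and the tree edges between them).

Treewidth 1.
One optimal decomposition is:
Bags: B1 = {d, e}  B2 = {e, i}  B3 = {f, i}  B4 = {f, g}  B5 = {g, h}  B6 = {b, h}  B7 = {b, c}  B8 = {a, c}
Tree: B1–B2, B2–B3, B3–B4, B4–B5, B5–B6, B6–B7, B7–B8

Every bag has size at most 2, so the width is 2 − 1 = 1 and tw(G) ≤ 1. G has an edge, so its treewidth is at least 1. Combining the bounds, tw(G) = 1.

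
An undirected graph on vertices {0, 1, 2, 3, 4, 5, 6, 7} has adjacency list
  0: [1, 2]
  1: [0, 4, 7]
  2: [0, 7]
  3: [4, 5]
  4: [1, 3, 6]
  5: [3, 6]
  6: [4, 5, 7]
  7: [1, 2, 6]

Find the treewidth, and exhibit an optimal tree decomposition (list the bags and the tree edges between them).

The largest bag has 3 vertices, giving width 2; this decomposition certifies tw(G) ≤ 2. Since 0–2–7–1–0 is a cycle in G, G is not acyclic. Forests are exactly the graphs of treewidth ≤ 1, so tw(G) ≥ 2. Therefore the treewidth is 2.

Treewidth 2.
One optimal decomposition is:
Bags: B1 = {0, 1, 2}  B2 = {1, 2, 7}  B3 = {1, 4, 7}  B4 = {4, 6, 7}  B5 = {3, 4, 6}  B6 = {3, 5, 6}
Tree: B1–B2, B2–B3, B3–B4, B4–B5, B5–B6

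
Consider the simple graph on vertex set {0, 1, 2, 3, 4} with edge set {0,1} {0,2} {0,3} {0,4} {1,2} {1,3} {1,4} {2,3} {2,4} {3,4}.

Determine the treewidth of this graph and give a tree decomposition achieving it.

With just one bag of size 5, the width is 5 − 1 = 4, so tw(G) ≤ 4. Conversely, {0, 1, 2, 3, 4} is a clique of size 5, and the vertices of any clique must share a bag in every tree decomposition; so some bag has ≥ 5 vertices and tw(G) ≥ 4. Combining the bounds, tw(G) = 4.

Treewidth 4.
One such decomposition:
Bags: B1 = {0, 1, 2, 3, 4}
Tree: (single bag)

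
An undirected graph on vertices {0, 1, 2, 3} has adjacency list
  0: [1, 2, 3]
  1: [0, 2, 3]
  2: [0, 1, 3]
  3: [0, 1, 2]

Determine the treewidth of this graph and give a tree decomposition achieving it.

With just one bag of size 4, the width is 4 − 1 = 3, so tw(G) ≤ 3. For the lower bound, the 4 vertices {0, 1, 2, 3} are pairwise adjacent, and any tree decomposition puts a clique entirely inside one bag — forcing width ≥ 3. The upper and lower bounds meet at 3, so that is the treewidth.

Treewidth 3.
One optimal decomposition is:
Bags: B1 = {0, 1, 2, 3}
Tree: (single bag)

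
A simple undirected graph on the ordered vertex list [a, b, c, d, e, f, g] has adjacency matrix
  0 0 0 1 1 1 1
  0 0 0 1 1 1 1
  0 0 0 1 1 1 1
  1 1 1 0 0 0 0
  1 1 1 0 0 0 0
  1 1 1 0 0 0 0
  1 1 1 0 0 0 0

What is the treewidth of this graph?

A width-3 tree decomposition is:
Bags: B1 = {a, b, c, g}  B2 = {a, b, c, e}  B3 = {a, b, c, f}  B4 = {a, b, c, d}
Tree: B1–B2, B2–B3, B3–B4
Each bag holds 4 vertices, so the decomposition has width 3, which upper-bounds the treewidth. For the lower bound: the 4 vertex sets {a,g}, {b,e}, {c}, {f} are disjoint, each induces a connected subgraph, and every pair is joined by at least one edge of G. Contracting each set to a single vertex therefore yields K_{4} as a minor, and since treewidth is minor-monotone, tw(G) ≥ tw(K_{4}) = 3. Therefore the treewidth is 3.

3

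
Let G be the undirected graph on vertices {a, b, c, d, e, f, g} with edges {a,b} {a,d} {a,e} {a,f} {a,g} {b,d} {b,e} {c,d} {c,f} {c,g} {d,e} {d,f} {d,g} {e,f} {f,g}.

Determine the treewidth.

A width-3 tree decomposition is:
Bags: B1 = {a, d, e, f}  B2 = {a, d, f, g}  B3 = {c, d, f, g}  B4 = {a, b, d, e}
Tree: B1–B2, B2–B3, B1–B4
Every bag has size at most 4, so the width is 4 − 1 = 3 and tw(G) ≤ 3. On the other hand G contains the 4-clique {c, d, f, g}. A clique must lie in a single bag of any decomposition, so no decomposition can have width below 3. Hence tw(G) = 3 exactly.

3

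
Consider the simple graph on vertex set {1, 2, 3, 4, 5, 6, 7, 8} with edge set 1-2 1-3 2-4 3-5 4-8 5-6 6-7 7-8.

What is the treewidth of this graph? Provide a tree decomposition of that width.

Each bag holds 3 vertices, so the decomposition has width 2, which upper-bounds the treewidth. The edges 4–2–1–3–5–6–7–8–4 form a cycle, so G is not a tree and its treewidth is at least 2. Combining the bounds, tw(G) = 2.

Treewidth 2.
Bags: B1 = {1, 2, 4}  B2 = {1, 3, 4}  B3 = {3, 4, 5}  B4 = {4, 5, 6}  B5 = {4, 6, 7}  B6 = {4, 7, 8}
Tree: B1–B2, B2–B3, B3–B4, B4–B5, B5–B6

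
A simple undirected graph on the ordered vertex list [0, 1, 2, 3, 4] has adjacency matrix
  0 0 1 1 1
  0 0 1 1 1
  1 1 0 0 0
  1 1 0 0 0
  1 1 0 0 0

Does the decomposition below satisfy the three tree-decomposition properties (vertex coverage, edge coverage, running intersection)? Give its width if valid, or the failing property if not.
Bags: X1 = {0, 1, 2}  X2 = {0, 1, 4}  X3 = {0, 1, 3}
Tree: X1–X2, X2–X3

Checking the three conditions: (i) the bags cover all of {0, 1, 2, 3, 4}; (ii) for each edge, some bag contains both endpoints; (iii) the bags containing any fixed vertex form a subtree. All hold, so the decomposition is valid with width 3 − 1 = 2.

Yes; width 2.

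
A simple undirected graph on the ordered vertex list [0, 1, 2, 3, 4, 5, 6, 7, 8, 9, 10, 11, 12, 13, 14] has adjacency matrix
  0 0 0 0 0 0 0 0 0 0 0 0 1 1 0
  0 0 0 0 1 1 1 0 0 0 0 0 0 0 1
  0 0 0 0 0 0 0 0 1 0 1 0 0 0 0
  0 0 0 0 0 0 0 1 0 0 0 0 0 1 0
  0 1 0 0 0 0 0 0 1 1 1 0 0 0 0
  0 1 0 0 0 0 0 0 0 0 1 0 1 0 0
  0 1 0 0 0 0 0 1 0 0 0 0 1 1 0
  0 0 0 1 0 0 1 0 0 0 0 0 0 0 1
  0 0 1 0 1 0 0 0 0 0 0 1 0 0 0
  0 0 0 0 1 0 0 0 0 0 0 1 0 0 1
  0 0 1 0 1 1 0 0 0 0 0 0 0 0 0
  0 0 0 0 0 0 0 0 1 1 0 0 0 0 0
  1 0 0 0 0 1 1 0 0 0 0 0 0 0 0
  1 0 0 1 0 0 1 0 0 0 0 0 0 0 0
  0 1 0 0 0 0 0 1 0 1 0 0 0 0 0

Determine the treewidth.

A width-3 tree decomposition is:
Bags: B1 = {2, 8, 10, 11}  B2 = {4, 8, 10, 11}  B3 = {4, 9, 10, 11}  B4 = {4, 5, 9, 10}  B5 = {1, 4, 5, 9}  B6 = {1, 5, 9, 14}  B7 = {1, 5, 12, 14}  B8 = {1, 6, 12, 14}  B9 = {6, 7, 12, 14}  B10 = {0, 6, 7, 12}  B11 = {0, 6, 7, 13}  B12 = {0, 3, 7, 13}
Tree: B1–B2, B2–B3, B3–B4, B4–B5, B5–B6, B6–B7, B7–B8, B8–B9, B9–B10, B10–B11, B11–B12
The largest bag has 4 vertices, giving width 3; this decomposition certifies tw(G) ≤ 3. For the lower bound: the 4 vertex sets {2,8,11}, {10}, {4}, {1,5,9,14} are disjoint, each induces a connected subgraph, and every pair is joined by at least one edge of G. Contracting each set to a single vertex therefore yields K_{4} as a minor, and since treewidth is minor-monotone, tw(G) ≥ tw(K_{4}) = 3. Therefore the treewidth is 3.

3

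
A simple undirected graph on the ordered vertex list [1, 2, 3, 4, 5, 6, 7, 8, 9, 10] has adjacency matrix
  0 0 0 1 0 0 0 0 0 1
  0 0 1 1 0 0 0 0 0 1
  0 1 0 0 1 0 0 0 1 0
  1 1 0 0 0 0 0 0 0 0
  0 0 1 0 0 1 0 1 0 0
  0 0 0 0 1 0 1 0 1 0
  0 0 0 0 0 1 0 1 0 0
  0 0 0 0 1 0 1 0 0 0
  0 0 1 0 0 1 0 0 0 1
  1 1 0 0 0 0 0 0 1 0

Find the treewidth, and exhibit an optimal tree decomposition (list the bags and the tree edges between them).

Treewidth 2.
Bags: B1 = {1, 2, 4}  B2 = {1, 2, 10}  B3 = {2, 3, 10}  B4 = {3, 9, 10}  B5 = {3, 5, 9}  B6 = {5, 6, 9}  B7 = {5, 6, 8}  B8 = {6, 7, 8}
Tree: B1–B2, B2–B3, B3–B4, B4–B5, B5–B6, B6–B7, B7–B8

The largest bag has 3 vertices, giving width 2; this decomposition certifies tw(G) ≤ 2. For the lower bound, G contains the cycle 4–1–10–2–4, so G is not a forest; only forests have treewidth ≤ 1, hence tw(G) ≥ 2. Therefore the treewidth is 2.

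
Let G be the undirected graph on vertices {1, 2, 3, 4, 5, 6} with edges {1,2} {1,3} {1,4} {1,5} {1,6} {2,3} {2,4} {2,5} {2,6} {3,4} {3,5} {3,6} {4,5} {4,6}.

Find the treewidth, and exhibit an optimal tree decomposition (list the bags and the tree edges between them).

Each bag holds 5 vertices, so the decomposition has width 4, which upper-bounds the treewidth. On the other hand G contains the 5-clique {1, 2, 3, 4, 5}. A clique must lie in a single bag of any decomposition, so no decomposition can have width below 4. Therefore the treewidth is 4.

Treewidth 4.
One such decomposition:
Bags: B1 = {1, 2, 3, 4, 5}  B2 = {1, 2, 3, 4, 6}
Tree: B1–B2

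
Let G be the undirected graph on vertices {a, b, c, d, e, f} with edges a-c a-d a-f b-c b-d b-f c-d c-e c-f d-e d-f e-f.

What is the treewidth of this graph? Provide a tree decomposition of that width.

Every bag has size at most 4, so the width is 4 − 1 = 3 and tw(G) ≤ 3. For the lower bound, the 4 vertices {c, d, e, f} are pairwise adjacent, and any tree decomposition puts a clique entirely inside one bag — forcing width ≥ 3. Hence tw(G) = 3 exactly.

Treewidth 3.
One such decomposition:
Bags: B1 = {c, d, e, f}  B2 = {b, c, d, f}  B3 = {a, c, d, f}
Tree: B1–B2, B2–B3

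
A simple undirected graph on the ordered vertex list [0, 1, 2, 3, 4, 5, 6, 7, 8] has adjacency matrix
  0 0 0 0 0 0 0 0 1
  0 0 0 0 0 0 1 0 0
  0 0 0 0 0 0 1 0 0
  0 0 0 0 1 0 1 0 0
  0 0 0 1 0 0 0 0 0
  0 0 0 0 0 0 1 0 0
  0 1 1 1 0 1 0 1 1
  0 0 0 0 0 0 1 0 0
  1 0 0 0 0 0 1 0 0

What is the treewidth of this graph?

1

A width-1 tree decomposition is:
Bags: B1 = {1, 6}  B2 = {3, 6}  B3 = {3, 4}  B4 = {2, 6}  B5 = {6, 8}  B6 = {0, 8}  B7 = {6, 7}  B8 = {5, 6}
Tree: B1–B2, B2–B3, B2–B4, B4–B5, B5–B6, B2–B7, B5–B8
Every bag has size at most 2, so the width is 2 − 1 = 1 and tw(G) ≤ 1. Any graph with an edge has treewidth ≥ 1, and G has the edge 6–1. Hence tw(G) = 1 exactly.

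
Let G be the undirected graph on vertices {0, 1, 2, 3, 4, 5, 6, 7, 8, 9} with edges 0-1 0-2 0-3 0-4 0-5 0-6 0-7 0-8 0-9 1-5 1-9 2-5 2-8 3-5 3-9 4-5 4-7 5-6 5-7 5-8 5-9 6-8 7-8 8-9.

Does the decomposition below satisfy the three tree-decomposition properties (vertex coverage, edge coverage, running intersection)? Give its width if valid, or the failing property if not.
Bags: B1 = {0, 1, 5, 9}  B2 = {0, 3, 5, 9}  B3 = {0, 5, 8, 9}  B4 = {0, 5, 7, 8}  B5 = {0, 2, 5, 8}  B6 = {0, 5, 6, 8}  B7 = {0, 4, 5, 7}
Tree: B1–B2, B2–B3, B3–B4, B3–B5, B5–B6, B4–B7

Every vertex of G appears in some bag (union = {0, 1, 2, 3, 4, 5, 6, 7, 8, 9}); every edge is covered by a bag; and for each vertex v the set of bags containing v is connected in the bag tree. The decomposition is therefore valid. The largest bag has 4 vertices, so the width is 3.

Yes; width 3.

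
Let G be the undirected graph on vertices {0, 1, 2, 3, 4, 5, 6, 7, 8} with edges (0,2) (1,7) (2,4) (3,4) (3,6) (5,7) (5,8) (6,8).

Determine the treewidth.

A width-1 tree decomposition is:
Bags: B1 = {1, 7}  B2 = {5, 7}  B3 = {5, 8}  B4 = {6, 8}  B5 = {3, 6}  B6 = {3, 4}  B7 = {2, 4}  B8 = {0, 2}
Tree: B1–B2, B2–B3, B3–B4, B4–B5, B5–B6, B6–B7, B7–B8
Every bag has size at most 2, so the width is 2 − 1 = 1 and tw(G) ≤ 1. G has an edge, so its treewidth is at least 1. Hence tw(G) = 1 exactly.

1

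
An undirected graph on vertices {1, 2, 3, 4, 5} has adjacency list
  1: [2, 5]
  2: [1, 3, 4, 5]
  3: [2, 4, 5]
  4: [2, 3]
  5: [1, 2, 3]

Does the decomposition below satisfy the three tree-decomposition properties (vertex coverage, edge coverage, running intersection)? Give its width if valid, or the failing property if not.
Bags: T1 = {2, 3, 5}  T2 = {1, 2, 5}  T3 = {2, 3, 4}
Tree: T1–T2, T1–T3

Yes; width 2.

Every vertex of G appears in some bag (union = {1, 2, 3, 4, 5}); every edge is covered by a bag; and for each vertex v the set of bags containing v is connected in the bag tree. The decomposition is therefore valid. The largest bag has 3 vertices, so the width is 2.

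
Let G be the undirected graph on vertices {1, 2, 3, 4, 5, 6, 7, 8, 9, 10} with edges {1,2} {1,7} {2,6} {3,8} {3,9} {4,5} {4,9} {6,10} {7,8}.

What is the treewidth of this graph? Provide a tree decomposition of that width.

Treewidth 1.
Bags: B1 = {4, 5}  B2 = {4, 9}  B3 = {3, 9}  B4 = {3, 8}  B5 = {7, 8}  B6 = {1, 7}  B7 = {1, 2}  B8 = {2, 6}  B9 = {6, 10}
Tree: B1–B2, B2–B3, B3–B4, B4–B5, B5–B6, B6–B7, B7–B8, B8–B9

Each bag holds 2 vertices, so the decomposition has width 1, which upper-bounds the treewidth. G has an edge, so its treewidth is at least 1. The upper and lower bounds meet at 1, so that is the treewidth.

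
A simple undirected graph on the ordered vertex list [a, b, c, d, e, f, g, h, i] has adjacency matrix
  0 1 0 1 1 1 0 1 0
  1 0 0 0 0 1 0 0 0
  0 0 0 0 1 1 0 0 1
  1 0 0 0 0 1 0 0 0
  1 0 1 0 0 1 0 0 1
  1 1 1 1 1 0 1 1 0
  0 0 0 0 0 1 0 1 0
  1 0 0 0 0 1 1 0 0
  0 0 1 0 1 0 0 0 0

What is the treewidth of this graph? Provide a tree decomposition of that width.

Each bag holds 3 vertices, so the decomposition has width 2, which upper-bounds the treewidth. For the lower bound, the 3 vertices {f, g, h} are pairwise adjacent, and any tree decomposition puts a clique entirely inside one bag — forcing width ≥ 2. The upper and lower bounds meet at 2, so that is the treewidth.

Treewidth 2.
One such decomposition:
Bags: B1 = {a, b, f}  B2 = {a, e, f}  B3 = {a, f, h}  B4 = {c, e, f}  B5 = {f, g, h}  B6 = {a, d, f}  B7 = {c, e, i}
Tree: B1–B2, B2–B3, B2–B4, B3–B5, B2–B6, B4–B7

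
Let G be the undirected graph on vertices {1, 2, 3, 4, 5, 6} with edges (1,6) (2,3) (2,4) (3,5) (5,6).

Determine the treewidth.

1

A width-1 tree decomposition is:
Bags: B1 = {1, 6}  B2 = {5, 6}  B3 = {3, 5}  B4 = {2, 3}  B5 = {2, 4}
Tree: B1–B2, B2–B3, B3–B4, B4–B5
Each bag holds 2 vertices, so the decomposition has width 1, which upper-bounds the treewidth. G has an edge, so its treewidth is at least 1. The upper and lower bounds meet at 1, so that is the treewidth.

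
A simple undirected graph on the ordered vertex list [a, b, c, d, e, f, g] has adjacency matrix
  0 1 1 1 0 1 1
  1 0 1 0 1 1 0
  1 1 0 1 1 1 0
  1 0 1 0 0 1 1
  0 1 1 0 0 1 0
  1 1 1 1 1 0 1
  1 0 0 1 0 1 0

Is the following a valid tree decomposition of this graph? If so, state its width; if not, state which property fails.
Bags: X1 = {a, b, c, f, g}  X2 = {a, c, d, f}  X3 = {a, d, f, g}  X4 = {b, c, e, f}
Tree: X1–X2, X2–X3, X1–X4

No — bags containing vertex g are not connected in the tree.

A tree decomposition must satisfy three properties: every vertex lies in some bag; for every edge, both endpoints lie together in some bag; and for every vertex, the bags containing it form a connected subtree. Here bags containing vertex g are not connected in the tree, so the decomposition is invalid.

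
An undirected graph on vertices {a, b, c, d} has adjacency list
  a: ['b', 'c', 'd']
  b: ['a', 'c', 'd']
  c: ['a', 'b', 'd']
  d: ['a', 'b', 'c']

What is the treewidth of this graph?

3

A width-3 tree decomposition is:
Bags: B1 = {a, b, c, d}
Tree: (single bag)
A single bag containing all 4 vertices is trivially a valid decomposition of width 3. On the other hand G contains the 4-clique {a, b, c, d}. A clique must lie in a single bag of any decomposition, so no decomposition can have width below 3. Combining the bounds, tw(G) = 3.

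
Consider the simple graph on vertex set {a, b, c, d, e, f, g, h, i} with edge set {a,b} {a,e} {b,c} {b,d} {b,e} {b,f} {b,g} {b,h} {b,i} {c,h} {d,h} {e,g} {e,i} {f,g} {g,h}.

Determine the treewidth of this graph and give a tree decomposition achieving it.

Each bag holds 3 vertices, so the decomposition has width 2, which upper-bounds the treewidth. On the other hand G contains the 3-clique {b, d, h}. A clique must lie in a single bag of any decomposition, so no decomposition can have width below 2. Hence tw(G) = 2 exactly.

Treewidth 2.
One such decomposition:
Bags: B1 = {b, g, h}  B2 = {b, c, h}  B3 = {b, e, g}  B4 = {b, f, g}  B5 = {b, d, h}  B6 = {b, e, i}  B7 = {a, b, e}
Tree: B1–B2, B1–B3, B3–B4, B2–B5, B3–B6, B6–B7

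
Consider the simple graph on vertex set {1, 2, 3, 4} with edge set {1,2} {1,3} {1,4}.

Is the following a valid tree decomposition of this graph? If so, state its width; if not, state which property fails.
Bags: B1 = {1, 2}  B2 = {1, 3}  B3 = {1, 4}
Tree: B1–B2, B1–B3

Checking the three conditions: (i) the bags cover all of {1, 2, 3, 4}; (ii) for each edge, some bag contains both endpoints; (iii) the bags containing any fixed vertex form a subtree. All hold, so the decomposition is valid with width 2 − 1 = 1.

Yes; width 1.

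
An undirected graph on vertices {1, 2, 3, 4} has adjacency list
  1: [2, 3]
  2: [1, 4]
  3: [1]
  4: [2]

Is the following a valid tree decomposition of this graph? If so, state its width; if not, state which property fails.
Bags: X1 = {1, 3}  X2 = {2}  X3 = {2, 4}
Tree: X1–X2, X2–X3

A tree decomposition must satisfy three properties: every vertex lies in some bag; for every edge, both endpoints lie together in some bag; and for every vertex, the bags containing it form a connected subtree. Here edge (1,2) lies in no bag, so the decomposition is invalid.

No — edge (1,2) lies in no bag.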